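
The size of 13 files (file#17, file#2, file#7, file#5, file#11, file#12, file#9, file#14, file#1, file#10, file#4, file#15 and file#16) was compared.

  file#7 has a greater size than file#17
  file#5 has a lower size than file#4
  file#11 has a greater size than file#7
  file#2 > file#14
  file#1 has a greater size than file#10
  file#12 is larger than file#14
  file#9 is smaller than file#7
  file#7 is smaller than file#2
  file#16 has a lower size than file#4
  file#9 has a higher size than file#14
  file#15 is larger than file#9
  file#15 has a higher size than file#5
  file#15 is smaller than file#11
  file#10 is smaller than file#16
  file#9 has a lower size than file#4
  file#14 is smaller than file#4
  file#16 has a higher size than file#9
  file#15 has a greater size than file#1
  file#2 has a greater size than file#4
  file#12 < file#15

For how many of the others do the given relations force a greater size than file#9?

The elements the relations force above file#9 are file#7, file#16, file#15, file#4, file#11, file#2 — no chain reaches any other.
That is 6.

6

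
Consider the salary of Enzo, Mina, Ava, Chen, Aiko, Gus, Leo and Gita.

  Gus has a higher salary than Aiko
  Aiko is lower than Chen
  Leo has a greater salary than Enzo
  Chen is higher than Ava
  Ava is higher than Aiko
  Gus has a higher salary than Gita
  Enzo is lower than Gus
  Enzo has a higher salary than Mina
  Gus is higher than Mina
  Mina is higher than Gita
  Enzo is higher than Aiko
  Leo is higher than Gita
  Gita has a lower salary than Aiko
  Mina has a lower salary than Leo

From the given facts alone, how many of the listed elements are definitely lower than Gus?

The elements the relations force below Gus are Gita, Mina, Aiko, Enzo — no chain reaches any other.
That is 4.

4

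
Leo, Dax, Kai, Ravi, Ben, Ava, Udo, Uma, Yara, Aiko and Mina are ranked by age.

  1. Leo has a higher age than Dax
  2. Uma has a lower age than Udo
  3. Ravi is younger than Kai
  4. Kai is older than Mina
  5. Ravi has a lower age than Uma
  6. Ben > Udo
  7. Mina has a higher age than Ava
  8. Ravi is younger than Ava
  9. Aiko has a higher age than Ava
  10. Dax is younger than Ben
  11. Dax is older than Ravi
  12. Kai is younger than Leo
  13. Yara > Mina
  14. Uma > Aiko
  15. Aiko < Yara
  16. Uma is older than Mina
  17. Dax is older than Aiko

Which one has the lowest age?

Ravi

Chaining upward from Ravi: directly above it, Ava, Uma, Kai, Dax; then Mina, Aiko, Udo, Leo, Ben; then Yara.
That covers every other element, and nothing is given below Ravi, so Ravi is the lowest age.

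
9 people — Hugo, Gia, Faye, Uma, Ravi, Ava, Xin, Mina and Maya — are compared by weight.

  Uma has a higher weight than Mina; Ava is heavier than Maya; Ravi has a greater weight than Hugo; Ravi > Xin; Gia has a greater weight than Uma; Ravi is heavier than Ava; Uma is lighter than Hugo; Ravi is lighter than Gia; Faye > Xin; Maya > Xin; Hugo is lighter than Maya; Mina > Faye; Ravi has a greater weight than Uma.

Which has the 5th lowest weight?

The consecutive relations fix a unique order: Xin < Faye < Mina < Uma < Hugo < Maya < Ava < Ravi < Gia.
The 5th smallest is Hugo.

Hugo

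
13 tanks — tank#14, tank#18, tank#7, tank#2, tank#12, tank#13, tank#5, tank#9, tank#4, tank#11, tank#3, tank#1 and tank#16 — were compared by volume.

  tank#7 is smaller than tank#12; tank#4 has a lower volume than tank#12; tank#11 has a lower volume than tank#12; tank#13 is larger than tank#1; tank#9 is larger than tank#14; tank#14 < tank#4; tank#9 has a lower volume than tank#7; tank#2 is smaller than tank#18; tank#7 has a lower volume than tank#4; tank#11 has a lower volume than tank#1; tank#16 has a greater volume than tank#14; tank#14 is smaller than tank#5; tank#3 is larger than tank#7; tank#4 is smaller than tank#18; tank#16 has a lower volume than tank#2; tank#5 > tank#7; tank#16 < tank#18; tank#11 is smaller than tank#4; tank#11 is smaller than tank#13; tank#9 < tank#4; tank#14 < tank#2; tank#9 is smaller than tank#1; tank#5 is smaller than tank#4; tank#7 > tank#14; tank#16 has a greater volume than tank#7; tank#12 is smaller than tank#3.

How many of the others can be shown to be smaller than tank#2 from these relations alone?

4

From tank#2 the given relations immediately reach tank#14, tank#16.
From those, tank#7 — 3 in total.
From those, tank#9 — 4 in total.
No other element is forced below tank#2 by the given relations, so the count is 4.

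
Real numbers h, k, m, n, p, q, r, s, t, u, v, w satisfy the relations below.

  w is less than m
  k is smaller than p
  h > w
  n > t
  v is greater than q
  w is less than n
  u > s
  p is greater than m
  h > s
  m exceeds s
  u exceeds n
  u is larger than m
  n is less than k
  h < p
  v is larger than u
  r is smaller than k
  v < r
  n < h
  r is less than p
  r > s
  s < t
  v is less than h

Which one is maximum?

q is not greatest since q < v; s is not greatest since s < u; t is not greatest since t < n; w is not greatest since w < n; n is not greatest since n < h; m is not greatest since m < u; u is not greatest since u < v; v is not greatest since v < h; r is not greatest since r < p; h is not greatest since h < p; k is not greatest since k < p.
Only p has nothing above it, so p is the maximum.

p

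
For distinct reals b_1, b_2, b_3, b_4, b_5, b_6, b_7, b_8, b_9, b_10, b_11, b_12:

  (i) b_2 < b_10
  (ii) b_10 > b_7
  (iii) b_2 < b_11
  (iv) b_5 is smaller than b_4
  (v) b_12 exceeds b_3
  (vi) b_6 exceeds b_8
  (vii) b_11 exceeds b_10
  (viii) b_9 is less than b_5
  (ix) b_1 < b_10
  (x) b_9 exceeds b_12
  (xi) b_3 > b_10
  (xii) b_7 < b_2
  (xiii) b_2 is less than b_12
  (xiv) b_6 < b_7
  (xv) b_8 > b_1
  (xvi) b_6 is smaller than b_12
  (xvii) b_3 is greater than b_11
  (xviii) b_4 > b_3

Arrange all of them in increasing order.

b_1 < b_8 < b_6 < b_7 < b_2 < b_10 < b_11 < b_3 < b_12 < b_9 < b_5 < b_4

Nothing is placed below b_1, so it is least; from there b_1 < b_8; b_8 < b_6; b_6 < b_7; b_7 < b_2; b_2 < b_10; b_10 < b_11; b_11 < b_3; b_3 < b_12; b_12 < b_9; b_9 < b_5; b_5 < b_4, each given directly.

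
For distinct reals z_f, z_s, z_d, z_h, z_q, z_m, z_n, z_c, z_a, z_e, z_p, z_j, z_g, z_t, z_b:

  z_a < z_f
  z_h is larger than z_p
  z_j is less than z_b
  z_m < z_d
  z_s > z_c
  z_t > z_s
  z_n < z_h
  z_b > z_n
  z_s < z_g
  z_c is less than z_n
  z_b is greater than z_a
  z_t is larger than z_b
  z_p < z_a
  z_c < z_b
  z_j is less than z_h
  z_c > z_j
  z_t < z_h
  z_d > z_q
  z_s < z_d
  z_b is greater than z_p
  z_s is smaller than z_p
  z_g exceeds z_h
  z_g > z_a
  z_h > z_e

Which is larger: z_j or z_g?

z_g

The relevant relations are z_j < z_c; z_c < z_s; z_s < z_p; z_p < z_a; z_a < z_b; z_b < z_t; z_t < z_h; z_h < z_g.
Chaining these gives z_j < z_c < z_s < z_p < z_a < z_b < z_t < z_h < z_g.
So z_j < z_g; z_g is the larger of the two.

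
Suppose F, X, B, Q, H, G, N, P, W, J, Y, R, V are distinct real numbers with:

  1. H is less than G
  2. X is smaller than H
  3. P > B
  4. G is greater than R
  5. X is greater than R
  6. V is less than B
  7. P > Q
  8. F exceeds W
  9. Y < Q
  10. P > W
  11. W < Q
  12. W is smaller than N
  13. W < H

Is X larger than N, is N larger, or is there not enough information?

undetermined

Following every chain through X: above X we get H, G; below X we get R.
N is not reached, and no chain runs the other way from N to X.
So the given relations leave the order of X and N undetermined.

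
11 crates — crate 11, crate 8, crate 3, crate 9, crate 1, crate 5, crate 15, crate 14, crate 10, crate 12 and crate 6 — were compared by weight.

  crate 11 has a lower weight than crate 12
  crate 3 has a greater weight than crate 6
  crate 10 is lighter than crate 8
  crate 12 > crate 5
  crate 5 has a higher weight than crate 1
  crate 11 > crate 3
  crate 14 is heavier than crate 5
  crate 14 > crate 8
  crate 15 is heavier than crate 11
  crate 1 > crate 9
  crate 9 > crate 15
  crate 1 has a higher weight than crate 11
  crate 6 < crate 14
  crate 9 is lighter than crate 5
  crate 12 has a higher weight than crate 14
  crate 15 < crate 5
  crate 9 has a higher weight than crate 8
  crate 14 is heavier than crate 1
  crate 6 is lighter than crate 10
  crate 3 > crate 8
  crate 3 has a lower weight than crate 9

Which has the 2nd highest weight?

The consecutive relations fix a unique order: crate 6 < crate 10 < crate 8 < crate 3 < crate 11 < crate 15 < crate 9 < crate 1 < crate 5 < crate 14 < crate 12.
Counting 2 from the largest end gives crate 14.

crate 14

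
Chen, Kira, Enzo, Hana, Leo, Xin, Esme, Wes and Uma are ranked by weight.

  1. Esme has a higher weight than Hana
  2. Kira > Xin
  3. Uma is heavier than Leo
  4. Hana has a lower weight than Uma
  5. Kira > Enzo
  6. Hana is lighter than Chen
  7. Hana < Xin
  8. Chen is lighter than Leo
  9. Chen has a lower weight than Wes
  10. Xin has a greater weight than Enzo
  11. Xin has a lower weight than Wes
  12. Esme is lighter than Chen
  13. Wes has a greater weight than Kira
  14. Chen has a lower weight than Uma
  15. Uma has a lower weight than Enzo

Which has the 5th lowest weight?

Piecing the relations together gives one ordering: Hana < Esme < Chen < Leo < Uma < Enzo < Xin < Kira < Wes.
The 5th smallest is Uma.

Uma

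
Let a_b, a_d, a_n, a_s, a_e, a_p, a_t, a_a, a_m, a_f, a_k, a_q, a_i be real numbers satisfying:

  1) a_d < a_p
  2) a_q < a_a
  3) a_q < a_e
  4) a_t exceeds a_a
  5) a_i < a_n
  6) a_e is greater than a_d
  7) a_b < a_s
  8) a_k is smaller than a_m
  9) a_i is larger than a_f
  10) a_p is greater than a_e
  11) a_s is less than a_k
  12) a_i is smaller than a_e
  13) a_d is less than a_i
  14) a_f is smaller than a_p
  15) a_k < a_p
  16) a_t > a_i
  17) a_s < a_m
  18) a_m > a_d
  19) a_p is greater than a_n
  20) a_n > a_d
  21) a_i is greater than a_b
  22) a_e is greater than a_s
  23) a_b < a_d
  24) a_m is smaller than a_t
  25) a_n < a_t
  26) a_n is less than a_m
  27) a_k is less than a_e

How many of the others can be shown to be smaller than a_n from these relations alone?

The elements the relations force below a_n are a_b, a_f, a_d, a_i — no chain reaches any other.
That is 4.

4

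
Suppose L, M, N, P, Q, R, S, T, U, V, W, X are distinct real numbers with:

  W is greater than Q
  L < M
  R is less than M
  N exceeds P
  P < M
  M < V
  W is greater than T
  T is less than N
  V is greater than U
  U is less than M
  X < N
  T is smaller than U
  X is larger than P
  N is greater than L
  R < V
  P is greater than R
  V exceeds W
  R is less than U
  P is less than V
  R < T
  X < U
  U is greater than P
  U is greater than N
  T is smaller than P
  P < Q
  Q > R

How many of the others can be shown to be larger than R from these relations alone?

9

Directly above R: T, P, Q, U, M, V.
One step further: W, X, N (9 so far).
Nothing else is reachable above R; 9 in all.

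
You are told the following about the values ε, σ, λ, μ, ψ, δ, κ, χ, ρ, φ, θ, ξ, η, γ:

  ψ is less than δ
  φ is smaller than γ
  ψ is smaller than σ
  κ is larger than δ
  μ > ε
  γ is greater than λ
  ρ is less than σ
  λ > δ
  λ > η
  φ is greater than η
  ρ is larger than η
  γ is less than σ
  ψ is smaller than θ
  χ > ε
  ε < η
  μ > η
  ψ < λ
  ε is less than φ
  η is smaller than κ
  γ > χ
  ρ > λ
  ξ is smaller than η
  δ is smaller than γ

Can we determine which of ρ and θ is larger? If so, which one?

Following every chain through θ: below θ we get ψ.
ρ is not reached, and no chain runs the other way from ρ to θ.
So the given relations leave the order of θ and ρ undetermined.

undetermined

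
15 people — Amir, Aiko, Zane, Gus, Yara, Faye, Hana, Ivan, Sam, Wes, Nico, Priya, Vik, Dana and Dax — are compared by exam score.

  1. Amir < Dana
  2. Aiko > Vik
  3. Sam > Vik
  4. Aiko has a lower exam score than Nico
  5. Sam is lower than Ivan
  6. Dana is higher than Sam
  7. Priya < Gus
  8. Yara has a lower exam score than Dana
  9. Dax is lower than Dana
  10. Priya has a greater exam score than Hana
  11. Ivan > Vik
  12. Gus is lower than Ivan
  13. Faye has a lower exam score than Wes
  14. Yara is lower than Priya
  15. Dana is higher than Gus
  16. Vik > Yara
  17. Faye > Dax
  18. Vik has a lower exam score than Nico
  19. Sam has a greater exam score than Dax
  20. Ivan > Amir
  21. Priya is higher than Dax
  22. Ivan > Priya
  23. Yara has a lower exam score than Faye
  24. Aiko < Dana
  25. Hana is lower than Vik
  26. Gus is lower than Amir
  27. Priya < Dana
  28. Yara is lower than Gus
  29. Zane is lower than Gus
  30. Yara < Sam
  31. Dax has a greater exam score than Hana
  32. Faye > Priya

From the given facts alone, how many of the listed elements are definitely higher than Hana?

12

From Hana the given relations immediately reach Vik, Dax, Priya.
From those, Sam, Aiko, Gus, Ivan, Faye, Dana, Nico — 10 in total.
From those, Amir, Wes — 12 in total.
No other element is forced above Hana by the given relations, so the count is 12.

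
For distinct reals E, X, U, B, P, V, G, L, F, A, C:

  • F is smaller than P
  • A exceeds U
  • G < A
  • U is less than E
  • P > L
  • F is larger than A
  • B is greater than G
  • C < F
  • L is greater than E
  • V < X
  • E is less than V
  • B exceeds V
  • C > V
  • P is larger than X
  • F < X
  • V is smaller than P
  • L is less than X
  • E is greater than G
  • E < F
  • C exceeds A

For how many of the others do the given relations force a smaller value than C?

From C the given relations immediately reach V, A.
From those, U, G, E — 5 in total.
Nothing else is reachable below C; 5 in all.

5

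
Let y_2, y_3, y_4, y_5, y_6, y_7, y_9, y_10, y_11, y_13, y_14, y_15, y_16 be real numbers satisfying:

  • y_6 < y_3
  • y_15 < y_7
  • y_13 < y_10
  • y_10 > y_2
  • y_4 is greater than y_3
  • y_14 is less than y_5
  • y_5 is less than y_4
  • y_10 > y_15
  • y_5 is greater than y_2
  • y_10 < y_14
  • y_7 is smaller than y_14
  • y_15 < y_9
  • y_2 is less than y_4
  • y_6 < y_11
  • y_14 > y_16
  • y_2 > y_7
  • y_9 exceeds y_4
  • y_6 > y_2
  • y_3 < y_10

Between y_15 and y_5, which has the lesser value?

Following the relations from y_15: y_15 < y_7 < y_2 < y_6 < y_3 < y_10 < y_14 < y_5.
So y_15 < y_5; y_15 is the smaller of the two.

y_15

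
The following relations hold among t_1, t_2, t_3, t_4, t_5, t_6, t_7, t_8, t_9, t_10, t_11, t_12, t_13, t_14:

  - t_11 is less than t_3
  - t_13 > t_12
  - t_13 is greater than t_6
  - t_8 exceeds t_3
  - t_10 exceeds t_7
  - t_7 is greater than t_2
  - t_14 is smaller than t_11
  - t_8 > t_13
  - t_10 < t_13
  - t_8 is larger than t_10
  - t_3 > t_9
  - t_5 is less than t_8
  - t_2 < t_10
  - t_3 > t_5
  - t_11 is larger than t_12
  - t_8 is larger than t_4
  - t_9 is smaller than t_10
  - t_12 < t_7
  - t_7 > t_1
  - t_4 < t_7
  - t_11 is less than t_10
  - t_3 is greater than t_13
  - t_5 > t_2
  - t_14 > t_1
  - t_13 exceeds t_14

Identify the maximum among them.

t_9 is not greatest since t_9 < t_10; t_2 is not greatest since t_2 < t_7; t_12 is not greatest since t_12 < t_13; t_4 is not greatest since t_4 < t_8; t_5 is not greatest since t_5 < t_3; t_1 is not greatest since t_1 < t_14; t_6 is not greatest since t_6 < t_13; t_14 is not greatest since t_14 < t_13; t_11 is not greatest since t_11 < t_3; t_7 is not greatest since t_7 < t_10; t_10 is not greatest since t_10 < t_13; t_13 is not greatest since t_13 < t_8; t_3 is not greatest since t_3 < t_8.
Only t_8 has nothing above it, so t_8 is the maximum.

t_8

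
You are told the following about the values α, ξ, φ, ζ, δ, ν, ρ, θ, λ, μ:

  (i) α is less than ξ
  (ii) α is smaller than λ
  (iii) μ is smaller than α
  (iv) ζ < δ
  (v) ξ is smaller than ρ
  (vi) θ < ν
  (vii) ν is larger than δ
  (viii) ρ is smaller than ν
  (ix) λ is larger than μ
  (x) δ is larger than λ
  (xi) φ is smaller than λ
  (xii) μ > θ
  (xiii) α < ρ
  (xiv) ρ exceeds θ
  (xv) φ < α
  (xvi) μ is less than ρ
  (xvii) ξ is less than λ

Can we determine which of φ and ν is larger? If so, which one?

ν

Following the relations from φ: φ < α < ξ < ρ < ν.
So ν is larger.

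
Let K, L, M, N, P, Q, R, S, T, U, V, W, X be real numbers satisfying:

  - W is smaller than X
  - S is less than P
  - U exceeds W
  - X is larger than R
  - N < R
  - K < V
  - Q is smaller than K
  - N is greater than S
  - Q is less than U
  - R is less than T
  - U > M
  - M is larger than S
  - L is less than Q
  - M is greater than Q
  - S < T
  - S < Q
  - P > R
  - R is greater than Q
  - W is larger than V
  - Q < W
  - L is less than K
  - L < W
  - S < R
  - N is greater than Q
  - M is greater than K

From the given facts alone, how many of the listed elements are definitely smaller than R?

4

Directly below R: S, Q, N.
One step further: L (4 so far).
No other element is forced below R by the given relations, so the count is 4.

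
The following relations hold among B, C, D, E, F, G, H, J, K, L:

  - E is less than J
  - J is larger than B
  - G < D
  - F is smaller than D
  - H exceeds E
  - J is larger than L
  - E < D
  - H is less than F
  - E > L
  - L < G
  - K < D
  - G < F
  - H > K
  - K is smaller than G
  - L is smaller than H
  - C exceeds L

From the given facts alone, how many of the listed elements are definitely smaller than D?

6

From D the given relations immediately reach K, E, G, F.
From those, L, H — 6 in total.
Nothing else is reachable below D; 6 in all.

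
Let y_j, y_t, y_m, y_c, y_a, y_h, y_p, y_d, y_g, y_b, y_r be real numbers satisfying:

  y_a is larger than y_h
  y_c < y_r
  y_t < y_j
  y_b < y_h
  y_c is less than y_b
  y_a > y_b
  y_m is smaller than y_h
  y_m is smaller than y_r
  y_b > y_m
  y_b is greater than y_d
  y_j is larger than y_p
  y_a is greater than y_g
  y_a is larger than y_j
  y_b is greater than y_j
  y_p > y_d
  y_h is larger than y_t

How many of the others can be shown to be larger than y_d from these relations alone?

5

The elements the relations force above y_d are y_p, y_j, y_b, y_h, y_a — no chain reaches any other.
That is 5.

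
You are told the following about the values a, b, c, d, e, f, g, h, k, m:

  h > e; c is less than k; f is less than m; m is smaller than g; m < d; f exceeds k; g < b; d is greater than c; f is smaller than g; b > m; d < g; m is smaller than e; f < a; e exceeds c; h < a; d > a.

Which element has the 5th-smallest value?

Chaining the given pairs: c < k < f < m < e < h < a < d < g < b.
Counting 5 from the smallest end gives e.

e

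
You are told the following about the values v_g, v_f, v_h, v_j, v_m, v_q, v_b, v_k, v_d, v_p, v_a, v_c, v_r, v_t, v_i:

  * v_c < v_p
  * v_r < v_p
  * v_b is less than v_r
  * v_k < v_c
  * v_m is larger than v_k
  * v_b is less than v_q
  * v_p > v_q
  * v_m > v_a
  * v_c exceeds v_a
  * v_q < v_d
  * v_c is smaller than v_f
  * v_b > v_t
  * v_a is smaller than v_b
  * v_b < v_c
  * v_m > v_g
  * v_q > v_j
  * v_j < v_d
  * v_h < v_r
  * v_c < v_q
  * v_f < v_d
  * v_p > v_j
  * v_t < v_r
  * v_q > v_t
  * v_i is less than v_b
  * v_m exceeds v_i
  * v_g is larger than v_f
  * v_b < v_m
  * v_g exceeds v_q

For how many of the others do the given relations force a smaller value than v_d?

Directly below v_d: v_j, v_f, v_q.
One step further: v_t, v_b, v_c (6 so far).
One step further: v_a, v_i, v_k (9 so far).
No other element is forced below v_d by the given relations, so the count is 9.

9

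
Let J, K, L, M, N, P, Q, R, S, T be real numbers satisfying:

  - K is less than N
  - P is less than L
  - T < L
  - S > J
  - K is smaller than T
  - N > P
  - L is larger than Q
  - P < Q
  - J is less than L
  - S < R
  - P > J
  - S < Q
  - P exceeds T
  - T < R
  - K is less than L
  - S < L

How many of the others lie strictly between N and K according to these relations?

2

The relations place K below N. An element lies strictly between them when it is forced above K and also forced below N.
Above K: {T, P, Q, L, R}. Below N: {T, J, P}.
Intersection: {T, P} — 2.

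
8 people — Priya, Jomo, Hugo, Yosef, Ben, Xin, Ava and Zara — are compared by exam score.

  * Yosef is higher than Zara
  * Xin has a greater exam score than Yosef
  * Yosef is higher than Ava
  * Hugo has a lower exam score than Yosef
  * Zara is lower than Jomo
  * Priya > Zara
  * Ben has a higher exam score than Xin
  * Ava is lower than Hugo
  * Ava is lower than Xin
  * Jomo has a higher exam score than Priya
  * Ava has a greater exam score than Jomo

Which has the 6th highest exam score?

Jomo

The consecutive relations fix a unique order: Zara < Priya < Jomo < Ava < Hugo < Yosef < Xin < Ben.
Counting 6 from the largest end gives Jomo.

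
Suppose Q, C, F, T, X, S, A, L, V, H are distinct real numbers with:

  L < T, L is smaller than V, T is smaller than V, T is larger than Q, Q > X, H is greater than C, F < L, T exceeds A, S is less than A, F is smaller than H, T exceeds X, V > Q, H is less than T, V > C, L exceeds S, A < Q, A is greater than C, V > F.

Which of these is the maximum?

V

Chaining downward from V: directly below it, C, F, L, Q, T; then S, X, A, H.
That covers every other element, and nothing is given above V, so V is the maximum.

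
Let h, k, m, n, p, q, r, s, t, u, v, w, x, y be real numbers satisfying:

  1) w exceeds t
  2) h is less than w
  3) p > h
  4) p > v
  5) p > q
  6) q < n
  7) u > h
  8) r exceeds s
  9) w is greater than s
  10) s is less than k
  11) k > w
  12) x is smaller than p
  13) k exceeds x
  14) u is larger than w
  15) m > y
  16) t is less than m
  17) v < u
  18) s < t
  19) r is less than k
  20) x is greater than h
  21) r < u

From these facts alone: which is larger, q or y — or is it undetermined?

undetermined

Following every chain through q: above q we get n, p.
y is not reached, and no chain runs the other way from y to q.
So the given relations leave the order of q and y undetermined.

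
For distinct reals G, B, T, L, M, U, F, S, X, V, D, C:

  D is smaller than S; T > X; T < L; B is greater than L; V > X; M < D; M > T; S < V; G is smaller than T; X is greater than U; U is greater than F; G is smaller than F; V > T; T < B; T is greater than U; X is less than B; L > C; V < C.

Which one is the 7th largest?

The consecutive relations fix a unique order: G < F < U < X < T < M < D < S < V < C < L < B.
The 7th largest is M.

M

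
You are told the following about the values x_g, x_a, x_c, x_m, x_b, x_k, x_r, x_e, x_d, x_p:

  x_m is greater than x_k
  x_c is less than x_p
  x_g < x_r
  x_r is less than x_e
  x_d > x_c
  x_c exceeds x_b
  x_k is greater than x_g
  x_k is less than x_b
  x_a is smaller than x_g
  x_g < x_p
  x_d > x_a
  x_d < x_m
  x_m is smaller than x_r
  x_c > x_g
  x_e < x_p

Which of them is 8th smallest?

x_r

Piecing the relations together gives one ordering: x_a < x_g < x_k < x_b < x_c < x_d < x_m < x_r < x_e < x_p.
Counting 8 from the smallest end gives x_r.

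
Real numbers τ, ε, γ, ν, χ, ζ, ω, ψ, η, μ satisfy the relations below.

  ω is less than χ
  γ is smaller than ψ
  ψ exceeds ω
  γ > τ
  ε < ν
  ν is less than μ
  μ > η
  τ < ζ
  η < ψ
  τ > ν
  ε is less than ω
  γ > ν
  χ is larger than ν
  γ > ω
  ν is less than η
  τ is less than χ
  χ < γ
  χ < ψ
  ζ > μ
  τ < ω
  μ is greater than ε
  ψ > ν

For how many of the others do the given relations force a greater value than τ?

The elements the relations force above τ are ω, χ, γ, ψ, ζ — no chain reaches any other.
That is 5.

5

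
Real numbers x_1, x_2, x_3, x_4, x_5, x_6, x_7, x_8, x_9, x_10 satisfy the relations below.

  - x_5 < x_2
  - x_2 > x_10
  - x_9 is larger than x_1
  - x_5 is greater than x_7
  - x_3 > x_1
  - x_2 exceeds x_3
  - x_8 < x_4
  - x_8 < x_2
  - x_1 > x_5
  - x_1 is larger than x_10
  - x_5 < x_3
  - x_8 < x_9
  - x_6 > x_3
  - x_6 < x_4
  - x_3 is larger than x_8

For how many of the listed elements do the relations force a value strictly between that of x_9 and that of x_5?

1

The relations place x_5 below x_9. An element lies strictly between them when it is forced above x_5 and also forced below x_9.
Above x_5: {x_1, x_3, x_2, x_6, x_4}. Below x_9: {x_7, x_10, x_8, x_1}.
Intersection: {x_1} — 1.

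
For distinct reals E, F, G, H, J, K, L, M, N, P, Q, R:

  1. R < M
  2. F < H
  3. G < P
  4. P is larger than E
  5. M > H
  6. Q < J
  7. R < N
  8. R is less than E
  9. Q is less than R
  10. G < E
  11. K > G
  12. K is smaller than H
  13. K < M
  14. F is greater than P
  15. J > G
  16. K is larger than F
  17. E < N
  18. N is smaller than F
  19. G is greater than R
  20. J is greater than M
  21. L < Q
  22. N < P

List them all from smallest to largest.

L < Q < R < G < E < N < P < F < K < H < M < J

Each adjacent pair is fixed by a given relation: L < Q; Q < R; R < G; G < E; E < N; N < P; P < F; F < K; K < H; H < M; M < J. Chaining them end to end gives the full order.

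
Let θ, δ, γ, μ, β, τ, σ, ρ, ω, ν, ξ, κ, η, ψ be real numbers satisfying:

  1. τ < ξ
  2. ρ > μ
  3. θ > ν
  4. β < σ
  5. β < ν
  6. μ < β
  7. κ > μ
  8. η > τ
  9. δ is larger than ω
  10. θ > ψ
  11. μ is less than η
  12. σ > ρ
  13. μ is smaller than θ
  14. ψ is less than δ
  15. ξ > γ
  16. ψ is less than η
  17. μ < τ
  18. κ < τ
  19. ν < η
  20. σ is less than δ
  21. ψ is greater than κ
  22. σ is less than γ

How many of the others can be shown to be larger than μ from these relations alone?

Directly above μ: κ, β, τ, ρ, η, θ.
One step further: ν, σ, ψ, ξ (10 so far).
One step further: γ, δ (12 so far).
No other element is forced above μ by the given relations, so the count is 12.

12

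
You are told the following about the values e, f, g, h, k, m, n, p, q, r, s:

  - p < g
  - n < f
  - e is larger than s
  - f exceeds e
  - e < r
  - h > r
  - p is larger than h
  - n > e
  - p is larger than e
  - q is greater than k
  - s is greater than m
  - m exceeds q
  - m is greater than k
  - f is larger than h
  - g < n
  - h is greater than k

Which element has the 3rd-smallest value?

Piecing the relations together gives one ordering: k < q < m < s < e < r < h < p < g < n < f.
The 3rd smallest is m.

m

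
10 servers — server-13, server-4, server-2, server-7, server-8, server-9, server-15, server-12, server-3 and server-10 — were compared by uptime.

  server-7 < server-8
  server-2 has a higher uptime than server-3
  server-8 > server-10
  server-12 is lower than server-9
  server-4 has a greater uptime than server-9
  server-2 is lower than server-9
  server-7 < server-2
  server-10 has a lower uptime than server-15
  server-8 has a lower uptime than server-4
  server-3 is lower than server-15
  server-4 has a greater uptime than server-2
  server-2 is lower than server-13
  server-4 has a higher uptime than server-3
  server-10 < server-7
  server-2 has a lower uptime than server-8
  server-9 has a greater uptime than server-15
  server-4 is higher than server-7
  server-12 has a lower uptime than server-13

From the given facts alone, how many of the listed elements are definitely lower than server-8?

Directly below server-8: server-10, server-7, server-2.
One step further: server-3 (4 so far).
Nothing else is reachable below server-8; 4 in all.

4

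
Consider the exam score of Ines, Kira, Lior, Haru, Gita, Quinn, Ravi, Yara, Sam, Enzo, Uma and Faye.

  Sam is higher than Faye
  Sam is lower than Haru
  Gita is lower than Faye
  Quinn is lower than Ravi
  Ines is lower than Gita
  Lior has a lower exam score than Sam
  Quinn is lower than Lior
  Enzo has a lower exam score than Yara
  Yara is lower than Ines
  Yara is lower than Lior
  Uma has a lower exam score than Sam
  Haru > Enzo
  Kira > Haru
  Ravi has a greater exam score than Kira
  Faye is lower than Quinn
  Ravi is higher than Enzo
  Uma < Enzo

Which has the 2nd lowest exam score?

Enzo

Piecing the relations together gives one ordering: Uma < Enzo < Yara < Ines < Gita < Faye < Quinn < Lior < Sam < Haru < Kira < Ravi.
The 2nd smallest is Enzo.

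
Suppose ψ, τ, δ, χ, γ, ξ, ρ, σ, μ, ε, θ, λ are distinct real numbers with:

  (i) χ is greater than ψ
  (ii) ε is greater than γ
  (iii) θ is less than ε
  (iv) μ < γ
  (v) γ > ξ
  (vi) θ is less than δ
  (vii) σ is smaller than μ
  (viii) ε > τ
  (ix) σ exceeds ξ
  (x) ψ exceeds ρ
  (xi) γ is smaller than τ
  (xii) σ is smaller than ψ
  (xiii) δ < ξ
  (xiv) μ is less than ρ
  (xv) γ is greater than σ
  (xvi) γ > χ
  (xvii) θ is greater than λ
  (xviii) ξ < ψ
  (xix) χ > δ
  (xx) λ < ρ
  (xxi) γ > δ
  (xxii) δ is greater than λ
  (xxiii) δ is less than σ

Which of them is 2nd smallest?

θ

The consecutive relations fix a unique order: λ < θ < δ < ξ < σ < μ < ρ < ψ < χ < γ < τ < ε.
Counting 2 from the smallest end gives θ.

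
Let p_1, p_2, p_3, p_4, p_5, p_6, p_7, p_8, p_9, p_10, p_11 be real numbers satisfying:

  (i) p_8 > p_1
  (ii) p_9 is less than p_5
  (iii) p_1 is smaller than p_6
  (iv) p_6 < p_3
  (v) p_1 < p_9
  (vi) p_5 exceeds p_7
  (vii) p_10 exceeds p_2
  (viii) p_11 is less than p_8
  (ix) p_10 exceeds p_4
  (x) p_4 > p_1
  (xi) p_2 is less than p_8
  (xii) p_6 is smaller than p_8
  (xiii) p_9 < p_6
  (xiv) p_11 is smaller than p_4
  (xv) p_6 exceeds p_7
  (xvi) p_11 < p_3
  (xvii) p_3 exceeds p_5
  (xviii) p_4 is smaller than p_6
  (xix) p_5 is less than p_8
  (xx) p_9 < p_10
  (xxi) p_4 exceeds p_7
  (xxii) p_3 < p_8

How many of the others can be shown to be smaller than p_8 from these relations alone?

9

Directly below p_8: p_1, p_5, p_2, p_11, p_6, p_3.
One step further: p_7, p_9, p_4 (9 so far).
No other element is forced below p_8 by the given relations, so the count is 9.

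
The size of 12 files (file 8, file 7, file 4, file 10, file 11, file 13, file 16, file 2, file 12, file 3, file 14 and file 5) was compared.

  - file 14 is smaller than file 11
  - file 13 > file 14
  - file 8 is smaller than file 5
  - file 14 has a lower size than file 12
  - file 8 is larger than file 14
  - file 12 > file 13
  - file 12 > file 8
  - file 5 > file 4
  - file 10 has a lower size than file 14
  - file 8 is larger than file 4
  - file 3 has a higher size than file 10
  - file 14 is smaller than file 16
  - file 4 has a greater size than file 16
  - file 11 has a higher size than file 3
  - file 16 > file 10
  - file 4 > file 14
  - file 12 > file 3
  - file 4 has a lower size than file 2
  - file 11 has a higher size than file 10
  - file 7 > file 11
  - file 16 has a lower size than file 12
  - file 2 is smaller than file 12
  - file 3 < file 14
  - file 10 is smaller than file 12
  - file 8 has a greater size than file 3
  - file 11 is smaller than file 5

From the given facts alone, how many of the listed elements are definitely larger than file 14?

From file 14 the given relations immediately reach file 16, file 4, file 13, file 8, file 11, file 12.
From those, file 2, file 5, file 7 — 9 in total.
Nothing else is reachable above file 14; 9 in all.

9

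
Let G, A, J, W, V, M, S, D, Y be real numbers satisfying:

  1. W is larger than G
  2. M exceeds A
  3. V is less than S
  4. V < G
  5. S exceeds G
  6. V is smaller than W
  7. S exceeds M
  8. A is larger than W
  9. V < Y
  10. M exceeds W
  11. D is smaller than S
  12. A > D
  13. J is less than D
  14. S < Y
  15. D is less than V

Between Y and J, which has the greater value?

Y

J < D and D < V give J < V.
Then V < G extends the chain to G.
With G < W: J < D < V < G < W.
Then W < A extends the chain to A.
Then A < M extends the chain to M.
With M < S: J < D < V < G < W < A < M < S.
With S < Y: J < D < V < G < W < A < M < S < Y.
So J < Y; Y is the larger of the two.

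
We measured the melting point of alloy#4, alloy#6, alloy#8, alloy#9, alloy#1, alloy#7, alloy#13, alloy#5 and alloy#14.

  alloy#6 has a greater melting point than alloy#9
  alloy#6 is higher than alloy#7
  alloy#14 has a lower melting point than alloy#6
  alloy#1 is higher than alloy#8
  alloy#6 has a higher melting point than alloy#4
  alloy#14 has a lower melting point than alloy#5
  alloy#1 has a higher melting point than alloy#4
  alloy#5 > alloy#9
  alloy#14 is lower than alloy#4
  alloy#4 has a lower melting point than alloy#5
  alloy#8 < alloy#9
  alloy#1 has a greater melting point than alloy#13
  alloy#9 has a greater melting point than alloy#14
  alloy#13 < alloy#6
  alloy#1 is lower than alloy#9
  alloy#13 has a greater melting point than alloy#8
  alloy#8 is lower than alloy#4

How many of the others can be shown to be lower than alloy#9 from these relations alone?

From alloy#9 the given relations immediately reach alloy#8, alloy#14, alloy#1.
From those, alloy#13, alloy#4 — 5 in total.
Nothing else is reachable below alloy#9; 5 in all.

5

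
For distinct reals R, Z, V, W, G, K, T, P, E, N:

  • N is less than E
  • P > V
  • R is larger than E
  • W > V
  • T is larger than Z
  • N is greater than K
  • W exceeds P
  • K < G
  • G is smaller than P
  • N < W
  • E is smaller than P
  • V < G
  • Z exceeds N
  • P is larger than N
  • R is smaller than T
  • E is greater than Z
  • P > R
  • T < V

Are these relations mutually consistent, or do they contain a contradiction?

The single ordering K < N < Z < E < R < T < V < G < P < W satisfies every listed relation, so no contradiction arises.

consistent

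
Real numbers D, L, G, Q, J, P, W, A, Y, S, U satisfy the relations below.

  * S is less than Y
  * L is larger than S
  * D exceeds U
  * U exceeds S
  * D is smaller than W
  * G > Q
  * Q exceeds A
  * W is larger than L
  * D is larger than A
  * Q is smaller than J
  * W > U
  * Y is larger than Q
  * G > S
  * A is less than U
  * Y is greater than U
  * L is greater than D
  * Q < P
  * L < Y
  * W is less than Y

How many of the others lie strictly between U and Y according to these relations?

Chaining upward from U reaches: D, L, W.
Chaining downward from Y reaches: A, Q, S, D, L, W.
Strictly between U and Y are those in both lists: D, L, W — 3 elements.

3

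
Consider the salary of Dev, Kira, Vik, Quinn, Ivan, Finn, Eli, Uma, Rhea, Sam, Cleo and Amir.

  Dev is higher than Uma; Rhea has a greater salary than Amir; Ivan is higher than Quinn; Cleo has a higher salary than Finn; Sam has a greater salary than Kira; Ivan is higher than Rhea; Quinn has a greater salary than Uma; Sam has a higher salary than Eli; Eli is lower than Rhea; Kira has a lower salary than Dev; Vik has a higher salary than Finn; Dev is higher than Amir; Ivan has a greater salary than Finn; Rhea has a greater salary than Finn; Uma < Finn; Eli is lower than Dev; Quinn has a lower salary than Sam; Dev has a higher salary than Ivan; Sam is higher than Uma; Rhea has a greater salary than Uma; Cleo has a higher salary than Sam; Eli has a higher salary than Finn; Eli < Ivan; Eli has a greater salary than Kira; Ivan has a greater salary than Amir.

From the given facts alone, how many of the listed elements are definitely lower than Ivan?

7

The elements the relations force below Ivan are Kira, Uma, Finn, Quinn, Amir, Eli, Rhea — no chain reaches any other.
That is 7.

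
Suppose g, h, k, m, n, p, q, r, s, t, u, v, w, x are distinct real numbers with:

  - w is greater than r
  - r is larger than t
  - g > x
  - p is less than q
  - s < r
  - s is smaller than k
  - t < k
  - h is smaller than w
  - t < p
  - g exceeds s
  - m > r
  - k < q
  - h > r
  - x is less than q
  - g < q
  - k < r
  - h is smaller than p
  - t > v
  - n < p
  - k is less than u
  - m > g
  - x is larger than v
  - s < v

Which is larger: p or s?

s < v and v < t give s < t.
With t < k: s < v < t < k.
With k < r: s < v < t < k < r.
Then r < h extends the chain to h.
Then h < p extends the chain to p.
So s < p; p is the larger of the two.

p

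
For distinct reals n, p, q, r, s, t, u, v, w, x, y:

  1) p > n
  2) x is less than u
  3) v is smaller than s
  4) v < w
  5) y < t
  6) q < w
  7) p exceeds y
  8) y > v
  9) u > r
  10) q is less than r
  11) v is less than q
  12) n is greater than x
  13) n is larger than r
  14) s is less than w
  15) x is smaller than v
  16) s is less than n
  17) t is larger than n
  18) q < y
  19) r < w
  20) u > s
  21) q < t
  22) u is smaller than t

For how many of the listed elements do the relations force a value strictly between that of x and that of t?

7

Chaining upward from x reaches: v, s, q, r, u, n, y, w, p.
Chaining downward from t reaches: v, s, q, r, u, n, y.
Strictly between x and t are those in both lists: v, s, q, r, u, n, y — 7 elements.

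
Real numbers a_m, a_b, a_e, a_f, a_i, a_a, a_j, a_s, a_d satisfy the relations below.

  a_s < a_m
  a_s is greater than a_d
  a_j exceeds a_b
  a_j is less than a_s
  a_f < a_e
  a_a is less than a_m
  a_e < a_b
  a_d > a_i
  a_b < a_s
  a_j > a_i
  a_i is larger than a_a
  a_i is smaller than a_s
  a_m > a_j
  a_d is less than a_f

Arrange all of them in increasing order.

a_a < a_i < a_d < a_f < a_e < a_b < a_j < a_s < a_m

Each adjacent pair is fixed by a given relation: a_a < a_i; a_i < a_d; a_d < a_f; a_f < a_e; a_e < a_b; a_b < a_j; a_j < a_s; a_s < a_m. Chaining them end to end gives the full order.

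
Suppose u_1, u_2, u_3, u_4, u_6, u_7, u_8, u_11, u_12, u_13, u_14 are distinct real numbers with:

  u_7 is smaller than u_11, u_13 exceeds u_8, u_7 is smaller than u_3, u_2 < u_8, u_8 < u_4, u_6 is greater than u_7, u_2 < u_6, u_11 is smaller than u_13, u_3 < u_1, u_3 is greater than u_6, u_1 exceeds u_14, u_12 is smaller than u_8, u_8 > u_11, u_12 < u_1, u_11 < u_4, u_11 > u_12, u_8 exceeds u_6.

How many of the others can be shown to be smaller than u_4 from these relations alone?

6

The elements the relations force below u_4 are u_2, u_7, u_12, u_6, u_11, u_8 — no chain reaches any other.
That is 6.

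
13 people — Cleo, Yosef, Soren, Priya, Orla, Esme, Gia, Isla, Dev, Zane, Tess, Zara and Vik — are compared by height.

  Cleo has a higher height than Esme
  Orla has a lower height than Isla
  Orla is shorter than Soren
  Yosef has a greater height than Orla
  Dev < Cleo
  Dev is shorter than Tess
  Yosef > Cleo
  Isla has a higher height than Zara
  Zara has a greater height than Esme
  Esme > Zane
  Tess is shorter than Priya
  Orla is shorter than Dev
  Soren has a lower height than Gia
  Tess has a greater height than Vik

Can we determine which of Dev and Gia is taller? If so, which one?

undetermined

Following every chain through Dev: above Dev we get Tess, Priya, Cleo, Yosef; below Dev we get Orla.
Gia is not reached, and no chain runs the other way from Gia to Dev.
So the given relations leave the order of Dev and Gia undetermined.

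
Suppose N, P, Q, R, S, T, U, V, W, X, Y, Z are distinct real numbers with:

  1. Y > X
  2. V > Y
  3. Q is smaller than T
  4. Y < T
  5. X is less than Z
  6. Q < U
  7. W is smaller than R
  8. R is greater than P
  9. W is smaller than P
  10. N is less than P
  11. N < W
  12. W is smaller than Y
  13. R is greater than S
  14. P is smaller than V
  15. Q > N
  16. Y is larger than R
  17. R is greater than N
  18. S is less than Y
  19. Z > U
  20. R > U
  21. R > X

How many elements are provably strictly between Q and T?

3

The relations place Q below T. An element lies strictly between them when it is forced above Q and also forced below T.
Above Q: {U, Z, R, Y, V}. Below T: {N, W, U, S, X, P, R, Y}.
Intersection: {U, R, Y} — 3.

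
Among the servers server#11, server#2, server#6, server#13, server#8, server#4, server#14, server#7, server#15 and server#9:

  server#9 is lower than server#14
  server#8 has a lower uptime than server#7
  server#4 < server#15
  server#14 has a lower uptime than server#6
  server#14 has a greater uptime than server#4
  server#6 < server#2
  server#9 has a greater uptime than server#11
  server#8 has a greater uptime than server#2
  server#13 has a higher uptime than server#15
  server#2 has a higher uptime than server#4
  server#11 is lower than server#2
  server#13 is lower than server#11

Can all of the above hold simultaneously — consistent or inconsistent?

The single ordering server#4 < server#15 < server#13 < server#11 < server#9 < server#14 < server#6 < server#2 < server#8 < server#7 satisfies every listed relation, so no contradiction arises.

consistent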